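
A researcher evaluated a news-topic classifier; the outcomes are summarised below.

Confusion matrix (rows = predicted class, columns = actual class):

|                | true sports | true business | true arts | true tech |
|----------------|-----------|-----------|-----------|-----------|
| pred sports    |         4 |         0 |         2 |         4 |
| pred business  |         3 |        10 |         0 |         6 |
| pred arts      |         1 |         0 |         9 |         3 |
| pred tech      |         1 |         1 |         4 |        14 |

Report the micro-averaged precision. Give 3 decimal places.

Micro-averaging pools counts across classes: ΣTP=37, ΣFP=25, ΣFN=25.
Micro-precision = TP/(TP+FP) on pooled counts = 0.597 (equals overall accuracy in single-label multiclass).

0.597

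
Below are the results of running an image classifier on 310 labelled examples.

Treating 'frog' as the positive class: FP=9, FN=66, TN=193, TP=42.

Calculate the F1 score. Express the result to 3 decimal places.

0.528

Precision = TP/(TP+FP) = 42/51 = 0.8235
Recall = TP/(TP+FN) = 42/108 = 0.3889
F1 = 2·TP/(2·TP+FP+FN) = 84/159 = 0.528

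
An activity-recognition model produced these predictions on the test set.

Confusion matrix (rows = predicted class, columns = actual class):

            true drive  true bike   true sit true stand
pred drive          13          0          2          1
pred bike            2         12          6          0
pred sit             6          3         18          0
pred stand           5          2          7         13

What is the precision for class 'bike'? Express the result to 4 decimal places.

0.6000

Take TP from the diagonal, FP from the rest of the 'bike' prediction marginal, FN from the rest of the 'bike' actual marginal.
precision = TP/(TP+FP).
bike: TP=12, FP=2+6+0=8 → 12/20 = 0.60000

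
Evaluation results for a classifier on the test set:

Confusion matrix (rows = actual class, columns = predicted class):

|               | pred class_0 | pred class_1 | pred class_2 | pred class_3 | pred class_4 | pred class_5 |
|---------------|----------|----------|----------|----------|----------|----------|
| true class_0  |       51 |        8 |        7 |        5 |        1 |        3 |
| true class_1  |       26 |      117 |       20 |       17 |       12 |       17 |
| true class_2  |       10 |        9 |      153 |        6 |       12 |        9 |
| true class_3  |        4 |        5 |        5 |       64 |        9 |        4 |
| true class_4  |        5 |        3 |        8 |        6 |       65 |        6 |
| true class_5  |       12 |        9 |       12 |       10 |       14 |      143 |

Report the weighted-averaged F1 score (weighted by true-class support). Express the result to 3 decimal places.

0.687

Per-class F1 score (2·TP/(2·TP+FP+FN)):
  class_0: TP=51, FP=26+10+4+5+12=57, FN=8+7+5+1+3=24 → 102/183 = 0.5574
  class_1: TP=117, FP=8+9+5+3+9=34, FN=26+20+17+12+17=92 → 234/360 = 0.6500
  class_2: TP=153, FP=7+20+5+8+12=52, FN=10+9+6+12+9=46 → 306/404 = 0.7574
  class_3: TP=64, FP=5+17+6+6+10=44, FN=4+5+5+9+4=27 → 128/199 = 0.6432
  class_4: TP=65, FP=1+12+12+9+14=48, FN=5+3+8+6+6=28 → 130/206 = 0.6311
  class_5: TP=143, FP=3+17+9+4+6=39, FN=12+9+12+10+14=57 → 286/382 = 0.7487
Weighted-F1 score = Σ (supportᵢ/N)·F1 scoreᵢ with N=867: (75/867)·0.5574 + (209/867)·0.6500 + (199/867)·0.7574 + (91/867)·0.6432 + (93/867)·0.6311 + (200/867)·0.7487 = 0.687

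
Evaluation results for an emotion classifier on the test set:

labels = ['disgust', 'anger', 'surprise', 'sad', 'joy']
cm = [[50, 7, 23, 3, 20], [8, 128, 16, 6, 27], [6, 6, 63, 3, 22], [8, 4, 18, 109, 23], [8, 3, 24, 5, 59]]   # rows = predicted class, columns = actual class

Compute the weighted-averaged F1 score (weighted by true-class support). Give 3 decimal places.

0.614

Per-class F1 score (2·TP/(2·TP+FP+FN)):
  disgust: TP=50, FP=7+23+3+20=53, FN=8+6+8+8=30 → 100/183 = 0.5464
  anger: TP=128, FP=8+16+6+27=57, FN=7+6+4+3=20 → 256/333 = 0.7688
  surprise: TP=63, FP=6+6+3+22=37, FN=23+16+18+24=81 → 126/244 = 0.5164
  sad: TP=109, FP=8+4+18+23=53, FN=3+6+3+5=17 → 218/288 = 0.7569
  joy: TP=59, FP=8+3+24+5=40, FN=20+27+22+23=92 → 118/250 = 0.4720
Weighted-F1 score = Σ (supportᵢ/N)·F1 scoreᵢ with N=649: (80/649)·0.5464 + (148/649)·0.7688 + (144/649)·0.5164 + (126/649)·0.7569 + (151/649)·0.4720 = 0.614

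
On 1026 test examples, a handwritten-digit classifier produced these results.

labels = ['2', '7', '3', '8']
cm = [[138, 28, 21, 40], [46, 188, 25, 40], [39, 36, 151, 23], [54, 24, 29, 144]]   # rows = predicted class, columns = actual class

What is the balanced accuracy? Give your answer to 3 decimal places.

Balanced accuracy = mean of per-class recall.
  2: recall = 138/277 = 0.4982
  7: recall = 188/276 = 0.6812
  3: recall = 151/226 = 0.6681
  8: recall = 144/247 = 0.5830
Mean = (0.4982 + 0.6812 + 0.6681 + 0.5830) / 4 = 0.608

0.608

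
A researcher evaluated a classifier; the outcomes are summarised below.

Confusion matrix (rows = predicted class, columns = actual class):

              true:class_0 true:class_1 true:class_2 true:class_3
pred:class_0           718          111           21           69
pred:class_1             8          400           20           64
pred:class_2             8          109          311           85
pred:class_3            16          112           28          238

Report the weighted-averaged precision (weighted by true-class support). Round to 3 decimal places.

Per-class precision (TP/(TP+FP)):
  class_0: TP=718, FP=111+21+69=201 → 718/919 = 0.7813
  class_1: TP=400, FP=8+20+64=92 → 400/492 = 0.8130
  class_2: TP=311, FP=8+109+85=202 → 311/513 = 0.6062
  class_3: TP=238, FP=16+112+28=156 → 238/394 = 0.6041
Weighted-precision = Σ (supportᵢ/N)·precisionᵢ with N=2318: (750/2318)·0.7813 + (732/2318)·0.8130 + (380/2318)·0.6062 + (456/2318)·0.6041 = 0.728

0.728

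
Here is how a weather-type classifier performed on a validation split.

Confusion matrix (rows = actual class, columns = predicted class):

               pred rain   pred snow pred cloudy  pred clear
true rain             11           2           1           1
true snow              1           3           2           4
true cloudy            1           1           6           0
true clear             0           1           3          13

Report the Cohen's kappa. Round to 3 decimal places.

0.536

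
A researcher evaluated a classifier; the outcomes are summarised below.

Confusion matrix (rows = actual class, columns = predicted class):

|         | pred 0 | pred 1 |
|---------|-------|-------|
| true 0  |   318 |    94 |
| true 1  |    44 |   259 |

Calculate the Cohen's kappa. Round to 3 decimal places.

0.613

Observed agreement pₒ = trace/N = 577/715 = 0.8070
Expected agreement pₑ = Σ (rowᵢ·colᵢ)/N² = (412·362 + 303·353)/715² = 0.5010
κ = (pₒ − pₑ)/(1 − pₑ) = (0.8070 − 0.5010)/(1 − 0.5010) = 0.613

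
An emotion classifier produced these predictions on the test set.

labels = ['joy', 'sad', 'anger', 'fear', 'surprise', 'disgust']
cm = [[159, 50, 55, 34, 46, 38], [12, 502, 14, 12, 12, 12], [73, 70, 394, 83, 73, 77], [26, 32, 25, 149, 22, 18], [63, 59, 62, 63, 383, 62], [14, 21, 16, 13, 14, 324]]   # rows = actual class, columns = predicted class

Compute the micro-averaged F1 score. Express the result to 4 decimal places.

0.6201

Micro-averaging pools counts across classes: ΣTP=1911, ΣFP=1171, ΣFN=1171.
Micro-F1 score = 2·TP/(2·TP+FP+FN) on pooled counts = 0.6201 (equals overall accuracy in single-label multiclass).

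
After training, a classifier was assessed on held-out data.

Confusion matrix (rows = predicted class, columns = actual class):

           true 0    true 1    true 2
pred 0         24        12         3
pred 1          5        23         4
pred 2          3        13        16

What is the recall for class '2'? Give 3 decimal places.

recall = TP/(TP+FN).
2: TP=16, FN=3+4=7 → 16/23 = 0.6957

0.696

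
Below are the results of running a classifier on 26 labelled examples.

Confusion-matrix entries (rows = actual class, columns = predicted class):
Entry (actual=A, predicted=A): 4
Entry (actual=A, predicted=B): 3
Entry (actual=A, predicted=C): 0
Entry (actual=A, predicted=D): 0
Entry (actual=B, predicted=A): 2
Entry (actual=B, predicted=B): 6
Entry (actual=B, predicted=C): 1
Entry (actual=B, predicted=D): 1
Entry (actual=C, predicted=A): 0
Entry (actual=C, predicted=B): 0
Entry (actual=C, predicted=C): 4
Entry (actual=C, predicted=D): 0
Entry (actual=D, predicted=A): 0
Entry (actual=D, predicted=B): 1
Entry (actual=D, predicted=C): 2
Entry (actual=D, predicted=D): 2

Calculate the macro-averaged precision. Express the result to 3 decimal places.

0.626

Per-class precision (TP/(TP+FP)):
  A: TP=4, FP=2+0+0=2 → 4/6 = 0.6667
  B: TP=6, FP=3+0+1=4 → 6/10 = 0.6000
  C: TP=4, FP=0+1+2=3 → 4/7 = 0.5714
  D: TP=2, FP=0+1+0=1 → 2/3 = 0.6667
Macro-precision = mean = (0.6667 + 0.6000 + 0.5714 + 0.6667) / 4 = 0.626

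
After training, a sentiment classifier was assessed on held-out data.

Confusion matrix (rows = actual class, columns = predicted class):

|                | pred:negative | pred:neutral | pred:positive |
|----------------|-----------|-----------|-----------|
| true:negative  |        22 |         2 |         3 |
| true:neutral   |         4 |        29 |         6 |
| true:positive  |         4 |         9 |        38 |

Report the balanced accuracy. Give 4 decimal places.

0.7678

Balanced accuracy = mean of per-class recall.
  negative: recall = 22/27 = 0.81481
  neutral: recall = 29/39 = 0.74359
  positive: recall = 38/51 = 0.74510
Mean = (0.81481 + 0.74359 + 0.74510) / 3 = 0.7678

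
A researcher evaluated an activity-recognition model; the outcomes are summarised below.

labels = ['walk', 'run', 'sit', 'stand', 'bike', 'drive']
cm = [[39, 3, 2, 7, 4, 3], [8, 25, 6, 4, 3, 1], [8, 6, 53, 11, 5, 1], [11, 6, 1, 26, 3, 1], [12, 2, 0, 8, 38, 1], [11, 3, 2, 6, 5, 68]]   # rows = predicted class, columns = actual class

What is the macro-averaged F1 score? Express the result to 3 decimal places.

0.617

Per-class F1 score (2·TP/(2·TP+FP+FN)):
  walk: TP=39, FP=3+2+7+4+3=19, FN=8+8+11+12+11=50 → 78/147 = 0.5306
  run: TP=25, FP=8+6+4+3+1=22, FN=3+6+6+2+3=20 → 50/92 = 0.5435
  sit: TP=53, FP=8+6+11+5+1=31, FN=2+6+1+0+2=11 → 106/148 = 0.7162
  stand: TP=26, FP=11+6+1+3+1=22, FN=7+4+11+8+6=36 → 52/110 = 0.4727
  bike: TP=38, FP=12+2+0+8+1=23, FN=4+3+5+3+5=20 → 76/119 = 0.6387
  drive: TP=68, FP=11+3+2+6+5=27, FN=3+1+1+1+1=7 → 136/170 = 0.8000
Macro-F1 score = mean = (0.5306 + 0.5435 + 0.7162 + 0.4727 + 0.6387 + 0.8000) / 6 = 0.617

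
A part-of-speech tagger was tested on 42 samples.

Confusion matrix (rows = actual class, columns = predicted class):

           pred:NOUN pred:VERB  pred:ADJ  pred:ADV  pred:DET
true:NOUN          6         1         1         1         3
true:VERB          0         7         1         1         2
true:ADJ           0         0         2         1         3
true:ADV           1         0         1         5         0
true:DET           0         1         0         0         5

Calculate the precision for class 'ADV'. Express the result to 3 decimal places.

0.625

precision = TP/(TP+FP).
ADV: TP=5, FP=1+1+1+0=3 → 5/8 = 0.6250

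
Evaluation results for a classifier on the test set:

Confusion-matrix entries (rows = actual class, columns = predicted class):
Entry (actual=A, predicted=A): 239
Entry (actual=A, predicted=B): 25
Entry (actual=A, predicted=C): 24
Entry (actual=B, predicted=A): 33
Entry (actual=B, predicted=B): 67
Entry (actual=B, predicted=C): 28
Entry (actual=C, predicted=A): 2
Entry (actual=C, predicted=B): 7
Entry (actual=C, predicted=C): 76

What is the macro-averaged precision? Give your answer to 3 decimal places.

Per-class precision (TP/(TP+FP)):
  A: TP=239, FP=33+2=35 → 239/274 = 0.8723
  B: TP=67, FP=25+7=32 → 67/99 = 0.6768
  C: TP=76, FP=24+28=52 → 76/128 = 0.5938
Macro-precision = mean = (0.8723 + 0.6768 + 0.5938) / 3 = 0.714

0.714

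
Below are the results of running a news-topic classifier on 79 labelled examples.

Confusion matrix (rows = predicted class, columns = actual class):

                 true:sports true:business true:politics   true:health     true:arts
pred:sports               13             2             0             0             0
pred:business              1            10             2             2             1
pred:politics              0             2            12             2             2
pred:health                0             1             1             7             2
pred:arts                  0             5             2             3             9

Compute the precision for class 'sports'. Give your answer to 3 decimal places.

0.867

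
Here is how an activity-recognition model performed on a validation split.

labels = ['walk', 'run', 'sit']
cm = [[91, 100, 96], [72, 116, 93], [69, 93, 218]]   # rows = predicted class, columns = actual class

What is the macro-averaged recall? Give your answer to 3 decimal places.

0.434

Per-class recall (TP/(TP+FN)):
  walk: TP=91, FN=72+69=141 → 91/232 = 0.3922
  run: TP=116, FN=100+93=193 → 116/309 = 0.3754
  sit: TP=218, FN=96+93=189 → 218/407 = 0.5356
Macro-recall = mean = (0.3922 + 0.3754 + 0.5356) / 3 = 0.434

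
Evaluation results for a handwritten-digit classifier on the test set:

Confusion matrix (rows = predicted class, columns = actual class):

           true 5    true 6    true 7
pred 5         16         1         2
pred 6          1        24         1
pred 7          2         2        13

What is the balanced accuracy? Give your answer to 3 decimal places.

0.848

Balanced accuracy = mean of per-class recall.
  5: recall = 16/19 = 0.8421
  6: recall = 24/27 = 0.8889
  7: recall = 13/16 = 0.8125
Mean = (0.8421 + 0.8889 + 0.8125) / 3 = 0.848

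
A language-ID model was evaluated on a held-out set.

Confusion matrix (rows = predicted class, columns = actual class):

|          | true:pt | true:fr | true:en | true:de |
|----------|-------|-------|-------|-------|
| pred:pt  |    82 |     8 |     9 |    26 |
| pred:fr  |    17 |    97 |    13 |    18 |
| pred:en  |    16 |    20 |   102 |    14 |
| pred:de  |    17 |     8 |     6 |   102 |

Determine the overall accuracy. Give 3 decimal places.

0.690

Accuracy = trace / total = (82+97+102+102=383) / 555 = 383/555 = 0.690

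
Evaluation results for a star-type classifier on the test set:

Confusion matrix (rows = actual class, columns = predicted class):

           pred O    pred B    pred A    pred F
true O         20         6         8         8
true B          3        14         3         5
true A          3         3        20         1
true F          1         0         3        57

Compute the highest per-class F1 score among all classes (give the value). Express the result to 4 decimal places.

Per-class F1 score (2·TP/(2·TP+FP+FN)):
  O: TP=20, FP=3+3+1=7, FN=6+8+8=22 → 40/69 = 0.57971
  B: TP=14, FP=6+3+0=9, FN=3+3+5=11 → 28/48 = 0.58333
  A: TP=20, FP=8+3+3=14, FN=3+3+1=7 → 40/61 = 0.65574
  F: TP=57, FP=8+5+1=14, FN=1+0+3=4 → 114/132 = 0.86364
Highest is class 'F' with F1 score = 0.8636.

0.8636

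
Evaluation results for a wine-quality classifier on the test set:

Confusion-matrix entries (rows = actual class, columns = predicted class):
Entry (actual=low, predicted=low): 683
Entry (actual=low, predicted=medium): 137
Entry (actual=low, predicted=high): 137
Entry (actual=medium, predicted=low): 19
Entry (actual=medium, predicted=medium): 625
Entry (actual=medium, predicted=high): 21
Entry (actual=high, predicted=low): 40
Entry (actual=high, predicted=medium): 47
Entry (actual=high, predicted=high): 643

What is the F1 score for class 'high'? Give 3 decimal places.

0.840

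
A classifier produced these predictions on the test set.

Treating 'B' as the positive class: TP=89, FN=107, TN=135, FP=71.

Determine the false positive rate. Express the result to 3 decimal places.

0.345

FPR = FP/(FP+TN) = 71/(71+135) = 0.345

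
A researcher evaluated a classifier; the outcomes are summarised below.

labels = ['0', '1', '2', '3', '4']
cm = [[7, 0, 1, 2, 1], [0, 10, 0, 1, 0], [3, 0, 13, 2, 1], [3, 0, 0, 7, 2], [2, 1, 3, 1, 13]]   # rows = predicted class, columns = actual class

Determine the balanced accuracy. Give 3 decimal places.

0.689

Balanced accuracy = mean of per-class recall.
  0: recall = 7/15 = 0.4667
  1: recall = 10/11 = 0.9091
  2: recall = 13/17 = 0.7647
  3: recall = 7/13 = 0.5385
  4: recall = 13/17 = 0.7647
Mean = (0.4667 + 0.9091 + 0.7647 + 0.5385 + 0.7647) / 5 = 0.689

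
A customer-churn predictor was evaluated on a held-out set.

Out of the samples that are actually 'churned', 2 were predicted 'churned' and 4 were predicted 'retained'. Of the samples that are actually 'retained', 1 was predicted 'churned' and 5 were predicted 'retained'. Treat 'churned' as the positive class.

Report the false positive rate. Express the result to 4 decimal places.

FPR = FP/(FP+TN) = 1/(1+5) = 0.1667

0.1667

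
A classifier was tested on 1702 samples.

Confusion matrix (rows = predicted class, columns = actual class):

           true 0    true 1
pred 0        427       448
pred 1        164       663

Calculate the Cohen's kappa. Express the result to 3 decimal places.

0.287

Observed agreement pₒ = trace/N = 1090/1702 = 0.6404
Expected agreement pₑ = Σ (rowᵢ·colᵢ)/N² = (591·875 + 1111·827)/1702² = 0.4957
κ = (pₒ − pₑ)/(1 − pₑ) = (0.6404 − 0.4957)/(1 − 0.4957) = 0.287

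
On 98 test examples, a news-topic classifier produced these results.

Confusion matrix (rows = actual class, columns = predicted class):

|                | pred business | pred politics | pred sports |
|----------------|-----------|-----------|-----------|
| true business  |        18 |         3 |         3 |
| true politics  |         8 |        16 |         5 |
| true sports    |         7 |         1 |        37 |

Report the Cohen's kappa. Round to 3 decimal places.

Observed agreement pₒ = trace/N = 71/98 = 0.7245
Expected agreement pₑ = Σ (rowᵢ·colᵢ)/N² = (24·33 + 29·20 + 45·45)/98² = 0.3537
κ = (pₒ − pₑ)/(1 − pₑ) = (0.7245 − 0.3537)/(1 − 0.3537) = 0.574

0.574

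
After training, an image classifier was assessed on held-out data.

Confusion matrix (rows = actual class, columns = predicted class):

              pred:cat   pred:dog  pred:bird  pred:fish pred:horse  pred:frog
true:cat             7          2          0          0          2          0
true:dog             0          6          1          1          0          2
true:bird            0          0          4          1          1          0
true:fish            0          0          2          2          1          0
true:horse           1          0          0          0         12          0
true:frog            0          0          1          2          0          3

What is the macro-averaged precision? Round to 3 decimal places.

0.635

Per-class precision (TP/(TP+FP)):
  cat: TP=7, FP=0+0+0+1+0=1 → 7/8 = 0.8750
  dog: TP=6, FP=2+0+0+0+0=2 → 6/8 = 0.7500
  bird: TP=4, FP=0+1+2+0+1=4 → 4/8 = 0.5000
  fish: TP=2, FP=0+1+1+0+2=4 → 2/6 = 0.3333
  horse: TP=12, FP=2+0+1+1+0=4 → 12/16 = 0.7500
  frog: TP=3, FP=0+2+0+0+0=2 → 3/5 = 0.6000
Macro-precision = mean = (0.8750 + 0.7500 + 0.5000 + 0.3333 + 0.7500 + 0.6000) / 6 = 0.635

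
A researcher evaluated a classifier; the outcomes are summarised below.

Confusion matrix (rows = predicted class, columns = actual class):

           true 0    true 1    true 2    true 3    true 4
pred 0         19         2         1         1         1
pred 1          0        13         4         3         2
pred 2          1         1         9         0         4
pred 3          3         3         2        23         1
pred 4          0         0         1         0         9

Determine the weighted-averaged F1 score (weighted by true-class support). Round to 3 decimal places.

Per-class F1 score (2·TP/(2·TP+FP+FN)):
  0: TP=19, FP=2+1+1+1=5, FN=0+1+3+0=4 → 38/47 = 0.8085
  1: TP=13, FP=0+4+3+2=9, FN=2+1+3+0=6 → 26/41 = 0.6341
  2: TP=9, FP=1+1+0+4=6, FN=1+4+2+1=8 → 18/32 = 0.5625
  3: TP=23, FP=3+3+2+1=9, FN=1+3+0+0=4 → 46/59 = 0.7797
  4: TP=9, FP=0+0+1+0=1, FN=1+2+4+1=8 → 18/27 = 0.6667
Weighted-F1 score = Σ (supportᵢ/N)·F1 scoreᵢ with N=103: (23/103)·0.8085 + (19/103)·0.6341 + (17/103)·0.5625 + (27/103)·0.7797 + (17/103)·0.6667 = 0.705

0.705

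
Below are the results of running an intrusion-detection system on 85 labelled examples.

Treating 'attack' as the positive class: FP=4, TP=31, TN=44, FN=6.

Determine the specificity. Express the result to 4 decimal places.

0.9167

Specificity = TN/(TN+FP) = 44/(44+4) = 0.9167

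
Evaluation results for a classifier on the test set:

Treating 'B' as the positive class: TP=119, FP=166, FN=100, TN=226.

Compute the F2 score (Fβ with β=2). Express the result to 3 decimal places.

0.512

Fβ = (1+β²)·TP / ((1+β²)·TP + β²·FN + FP), with β²=4
= 5·119 / (5·119 + 4·100 + 166) = 0.512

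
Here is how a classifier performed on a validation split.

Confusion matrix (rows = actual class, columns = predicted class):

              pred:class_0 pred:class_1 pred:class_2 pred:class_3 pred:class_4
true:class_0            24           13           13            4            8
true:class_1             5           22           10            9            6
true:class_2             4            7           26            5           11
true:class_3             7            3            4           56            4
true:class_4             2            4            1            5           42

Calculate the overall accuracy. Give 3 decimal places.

Accuracy = trace / total = (24+22+26+56+42=170) / 295 = 170/295 = 0.576

0.576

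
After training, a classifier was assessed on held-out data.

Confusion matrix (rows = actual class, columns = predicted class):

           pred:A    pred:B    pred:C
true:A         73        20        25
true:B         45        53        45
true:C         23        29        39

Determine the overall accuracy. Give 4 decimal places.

Accuracy = trace / total = (73+53+39=165) / 352 = 165/352 = 0.4688

0.4688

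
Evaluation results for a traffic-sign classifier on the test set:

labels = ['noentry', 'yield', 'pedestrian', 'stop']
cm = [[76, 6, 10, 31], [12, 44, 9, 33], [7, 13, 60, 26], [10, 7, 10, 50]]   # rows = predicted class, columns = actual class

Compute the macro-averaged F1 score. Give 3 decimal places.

0.567

Per-class F1 score (2·TP/(2·TP+FP+FN)):
  noentry: TP=76, FP=6+10+31=47, FN=12+7+10=29 → 152/228 = 0.6667
  yield: TP=44, FP=12+9+33=54, FN=6+13+7=26 → 88/168 = 0.5238
  pedestrian: TP=60, FP=7+13+26=46, FN=10+9+10=29 → 120/195 = 0.6154
  stop: TP=50, FP=10+7+10=27, FN=31+33+26=90 → 100/217 = 0.4608
Macro-F1 score = mean = (0.6667 + 0.5238 + 0.6154 + 0.4608) / 4 = 0.567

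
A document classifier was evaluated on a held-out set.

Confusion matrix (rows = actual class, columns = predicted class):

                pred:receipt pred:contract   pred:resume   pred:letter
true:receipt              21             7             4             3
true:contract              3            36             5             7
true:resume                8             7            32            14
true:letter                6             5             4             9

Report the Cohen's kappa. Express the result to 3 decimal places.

0.421

Observed agreement pₒ = trace/N = 98/171 = 0.5731
Expected agreement pₑ = Σ (rowᵢ·colᵢ)/N² = (35·38 + 51·55 + 61·45 + 24·33)/171² = 0.2624
κ = (pₒ − pₑ)/(1 − pₑ) = (0.5731 − 0.2624)/(1 − 0.2624) = 0.421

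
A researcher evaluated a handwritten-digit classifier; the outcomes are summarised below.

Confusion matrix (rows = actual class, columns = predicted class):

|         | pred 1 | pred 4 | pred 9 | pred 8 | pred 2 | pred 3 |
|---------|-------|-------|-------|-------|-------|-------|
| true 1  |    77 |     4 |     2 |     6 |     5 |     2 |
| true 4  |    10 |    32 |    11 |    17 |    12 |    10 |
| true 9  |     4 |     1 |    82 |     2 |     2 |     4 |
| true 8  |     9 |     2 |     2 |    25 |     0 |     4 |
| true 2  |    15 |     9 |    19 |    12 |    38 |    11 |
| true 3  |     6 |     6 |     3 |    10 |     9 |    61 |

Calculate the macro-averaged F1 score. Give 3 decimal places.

Per-class F1 score (2·TP/(2·TP+FP+FN)):
  1: TP=77, FP=10+4+9+15+6=44, FN=4+2+6+5+2=19 → 154/217 = 0.7097
  4: TP=32, FP=4+1+2+9+6=22, FN=10+11+17+12+10=60 → 64/146 = 0.4384
  9: TP=82, FP=2+11+2+19+3=37, FN=4+1+2+2+4=13 → 164/214 = 0.7664
  8: TP=25, FP=6+17+2+12+10=47, FN=9+2+2+0+4=17 → 50/114 = 0.4386
  2: TP=38, FP=5+12+2+0+9=28, FN=15+9+19+12+11=66 → 76/170 = 0.4471
  3: TP=61, FP=2+10+4+4+11=31, FN=6+6+3+10+9=34 → 122/187 = 0.6524
Macro-F1 score = mean = (0.7097 + 0.4384 + 0.7664 + 0.4386 + 0.4471 + 0.6524) / 6 = 0.575

0.575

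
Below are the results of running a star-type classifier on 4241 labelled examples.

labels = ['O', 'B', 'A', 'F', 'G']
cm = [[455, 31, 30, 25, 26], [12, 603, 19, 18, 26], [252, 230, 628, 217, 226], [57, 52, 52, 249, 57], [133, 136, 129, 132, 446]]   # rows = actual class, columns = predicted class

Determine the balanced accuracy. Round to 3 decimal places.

0.617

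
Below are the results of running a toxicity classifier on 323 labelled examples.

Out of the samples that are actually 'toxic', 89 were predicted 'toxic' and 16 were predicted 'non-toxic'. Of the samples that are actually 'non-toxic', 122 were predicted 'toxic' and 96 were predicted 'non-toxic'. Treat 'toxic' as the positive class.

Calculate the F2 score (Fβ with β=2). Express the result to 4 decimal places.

Fβ = (1+β²)·TP / ((1+β²)·TP + β²·FN + FP), with β²=4
= 5·89 / (5·89 + 4·16 + 122) = 0.7052

0.7052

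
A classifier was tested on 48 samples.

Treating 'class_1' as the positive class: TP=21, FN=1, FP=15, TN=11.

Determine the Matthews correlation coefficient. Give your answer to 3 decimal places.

MCC = (TP·TN − FP·FN) / √((TP+FP)(TP+FN)(TN+FP)(TN+FN))
Numerator = 21·11 − 15·1 = 216
Denominator = √(36·22·26·12) = √247104 = 497.0956
MCC = 216 / 497.0956 = 0.435

0.435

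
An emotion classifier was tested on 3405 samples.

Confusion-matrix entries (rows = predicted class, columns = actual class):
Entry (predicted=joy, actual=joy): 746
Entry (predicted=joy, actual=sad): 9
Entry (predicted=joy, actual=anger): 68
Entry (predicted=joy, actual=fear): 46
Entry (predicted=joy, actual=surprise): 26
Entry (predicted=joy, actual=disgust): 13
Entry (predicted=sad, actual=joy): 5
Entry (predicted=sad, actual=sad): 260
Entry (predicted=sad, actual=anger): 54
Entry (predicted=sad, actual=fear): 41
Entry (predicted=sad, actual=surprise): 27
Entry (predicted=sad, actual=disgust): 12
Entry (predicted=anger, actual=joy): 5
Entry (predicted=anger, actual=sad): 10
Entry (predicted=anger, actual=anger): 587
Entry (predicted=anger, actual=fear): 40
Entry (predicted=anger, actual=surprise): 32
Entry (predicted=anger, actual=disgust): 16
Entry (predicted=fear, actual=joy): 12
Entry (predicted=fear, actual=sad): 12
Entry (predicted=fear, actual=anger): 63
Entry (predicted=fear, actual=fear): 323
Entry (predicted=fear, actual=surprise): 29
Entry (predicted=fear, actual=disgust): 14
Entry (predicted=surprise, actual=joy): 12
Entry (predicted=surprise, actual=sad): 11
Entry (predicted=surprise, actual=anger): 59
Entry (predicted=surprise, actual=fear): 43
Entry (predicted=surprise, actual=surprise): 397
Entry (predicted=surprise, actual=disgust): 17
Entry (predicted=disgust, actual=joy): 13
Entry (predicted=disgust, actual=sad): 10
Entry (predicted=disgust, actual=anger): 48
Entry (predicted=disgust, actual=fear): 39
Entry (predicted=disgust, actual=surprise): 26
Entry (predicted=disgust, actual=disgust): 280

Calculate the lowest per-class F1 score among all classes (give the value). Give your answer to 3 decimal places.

0.656

Per-class F1 score (2·TP/(2·TP+FP+FN)):
  joy: TP=746, FP=9+68+46+26+13=162, FN=5+5+12+12+13=47 → 1492/1701 = 0.8771
  sad: TP=260, FP=5+54+41+27+12=139, FN=9+10+12+11+10=52 → 520/711 = 0.7314
  anger: TP=587, FP=5+10+40+32+16=103, FN=68+54+63+59+48=292 → 1174/1569 = 0.7482
  fear: TP=323, FP=12+12+63+29+14=130, FN=46+41+40+43+39=209 → 646/985 = 0.6558
  surprise: TP=397, FP=12+11+59+43+17=142, FN=26+27+32+29+26=140 → 794/1076 = 0.7379
  disgust: TP=280, FP=13+10+48+39+26=136, FN=13+12+16+14+17=72 → 560/768 = 0.7292
Lowest is class 'fear' with F1 score = 0.656.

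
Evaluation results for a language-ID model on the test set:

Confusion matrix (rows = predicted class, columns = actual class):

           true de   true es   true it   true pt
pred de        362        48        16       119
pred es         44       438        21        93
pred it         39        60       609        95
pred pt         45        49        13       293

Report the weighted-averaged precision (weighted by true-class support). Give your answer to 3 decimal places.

Per-class precision (TP/(TP+FP)):
  de: TP=362, FP=48+16+119=183 → 362/545 = 0.6642
  es: TP=438, FP=44+21+93=158 → 438/596 = 0.7349
  it: TP=609, FP=39+60+95=194 → 609/803 = 0.7584
  pt: TP=293, FP=45+49+13=107 → 293/400 = 0.7325
Weighted-precision = Σ (supportᵢ/N)·precisionᵢ with N=2344: (490/2344)·0.6642 + (595/2344)·0.7349 + (659/2344)·0.7584 + (600/2344)·0.7325 = 0.726

0.726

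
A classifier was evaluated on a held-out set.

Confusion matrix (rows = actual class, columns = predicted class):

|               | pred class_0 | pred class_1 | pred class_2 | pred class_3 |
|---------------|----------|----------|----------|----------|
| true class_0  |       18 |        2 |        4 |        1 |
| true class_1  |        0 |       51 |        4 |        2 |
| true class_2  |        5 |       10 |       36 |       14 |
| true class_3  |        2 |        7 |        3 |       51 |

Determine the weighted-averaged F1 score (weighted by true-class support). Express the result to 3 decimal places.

0.736

Per-class F1 score (2·TP/(2·TP+FP+FN)):
  class_0: TP=18, FP=0+5+2=7, FN=2+4+1=7 → 36/50 = 0.7200
  class_1: TP=51, FP=2+10+7=19, FN=0+4+2=6 → 102/127 = 0.8031
  class_2: TP=36, FP=4+4+3=11, FN=5+10+14=29 → 72/112 = 0.6429
  class_3: TP=51, FP=1+2+14=17, FN=2+7+3=12 → 102/131 = 0.7786
Weighted-F1 score = Σ (supportᵢ/N)·F1 scoreᵢ with N=210: (25/210)·0.7200 + (57/210)·0.8031 + (65/210)·0.6429 + (63/210)·0.7786 = 0.736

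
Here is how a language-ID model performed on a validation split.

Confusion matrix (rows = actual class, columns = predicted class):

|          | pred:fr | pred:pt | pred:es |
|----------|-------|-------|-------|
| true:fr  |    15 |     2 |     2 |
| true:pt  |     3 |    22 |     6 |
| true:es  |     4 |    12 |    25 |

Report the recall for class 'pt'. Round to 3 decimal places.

0.710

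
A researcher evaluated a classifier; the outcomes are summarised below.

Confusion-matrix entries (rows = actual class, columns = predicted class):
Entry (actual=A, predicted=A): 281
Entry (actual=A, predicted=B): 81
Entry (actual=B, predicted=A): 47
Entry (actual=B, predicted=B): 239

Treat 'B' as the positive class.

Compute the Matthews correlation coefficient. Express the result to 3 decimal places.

MCC = (TP·TN − FP·FN) / √((TP+FP)(TP+FN)(TN+FP)(TN+FN))
Numerator = 239·281 − 81·47 = 63352
Denominator = √(320·286·362·328) = √10866718720 = 104243.5548
MCC = 63352 / 104243.5548 = 0.608

0.608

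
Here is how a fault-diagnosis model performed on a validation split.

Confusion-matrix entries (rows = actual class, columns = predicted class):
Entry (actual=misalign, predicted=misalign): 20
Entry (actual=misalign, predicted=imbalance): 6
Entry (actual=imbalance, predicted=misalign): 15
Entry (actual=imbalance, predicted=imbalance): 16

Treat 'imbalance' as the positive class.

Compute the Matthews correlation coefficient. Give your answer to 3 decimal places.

MCC = (TP·TN − FP·FN) / √((TP+FP)(TP+FN)(TN+FP)(TN+FN))
Numerator = 16·20 − 6·15 = 230
Denominator = √(22·31·26·35) = √620620 = 787.7944
MCC = 230 / 787.7944 = 0.292

0.292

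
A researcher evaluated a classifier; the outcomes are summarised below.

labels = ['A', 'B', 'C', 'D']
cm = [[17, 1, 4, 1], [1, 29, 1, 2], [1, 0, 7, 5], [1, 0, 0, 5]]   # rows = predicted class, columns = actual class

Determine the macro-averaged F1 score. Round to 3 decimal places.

0.699

Per-class F1 score (2·TP/(2·TP+FP+FN)):
  A: TP=17, FP=1+4+1=6, FN=1+1+1=3 → 34/43 = 0.7907
  B: TP=29, FP=1+1+2=4, FN=1+0+0=1 → 58/63 = 0.9206
  C: TP=7, FP=1+0+5=6, FN=4+1+0=5 → 14/25 = 0.5600
  D: TP=5, FP=1+0+0=1, FN=1+2+5=8 → 10/19 = 0.5263
Macro-F1 score = mean = (0.7907 + 0.9206 + 0.5600 + 0.5263) / 4 = 0.699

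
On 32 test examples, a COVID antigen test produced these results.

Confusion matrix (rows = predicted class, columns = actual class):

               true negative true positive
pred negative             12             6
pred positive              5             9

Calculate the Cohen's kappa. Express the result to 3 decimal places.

0.307

Observed agreement pₒ = trace/N = 21/32 = 0.6563
Expected agreement pₑ = Σ (rowᵢ·colᵢ)/N² = (17·18 + 15·14)/32² = 0.5039
κ = (pₒ − pₑ)/(1 − pₑ) = (0.6563 − 0.5039)/(1 − 0.5039) = 0.307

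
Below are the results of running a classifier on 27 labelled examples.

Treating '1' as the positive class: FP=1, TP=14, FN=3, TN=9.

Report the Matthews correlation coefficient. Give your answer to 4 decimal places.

0.7031

MCC = (TP·TN − FP·FN) / √((TP+FP)(TP+FN)(TN+FP)(TN+FN))
Numerator = 14·9 − 1·3 = 123
Denominator = √(15·17·10·12) = √30600 = 174.9286
MCC = 123 / 174.9286 = 0.7031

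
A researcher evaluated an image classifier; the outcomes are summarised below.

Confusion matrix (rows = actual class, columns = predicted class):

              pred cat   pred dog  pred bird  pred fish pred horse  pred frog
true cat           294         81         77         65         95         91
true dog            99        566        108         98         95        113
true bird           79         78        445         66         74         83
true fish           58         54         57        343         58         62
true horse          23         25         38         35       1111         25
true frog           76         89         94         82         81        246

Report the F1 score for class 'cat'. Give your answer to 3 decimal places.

0.441

F1 score = 2·TP/(2·TP+FP+FN).
cat: TP=294, FP=99+79+58+23+76=335, FN=81+77+65+95+91=409 → 588/1332 = 0.4414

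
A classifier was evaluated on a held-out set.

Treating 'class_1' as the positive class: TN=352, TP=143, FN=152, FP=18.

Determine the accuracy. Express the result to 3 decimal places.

0.744

Accuracy = (TP+TN)/N = (143+352)/665 = 0.744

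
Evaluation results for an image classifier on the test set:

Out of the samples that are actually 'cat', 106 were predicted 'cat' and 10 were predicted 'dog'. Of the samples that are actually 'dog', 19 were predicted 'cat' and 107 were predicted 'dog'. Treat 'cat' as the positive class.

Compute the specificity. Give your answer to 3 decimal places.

Specificity = TN/(TN+FP) = 107/(107+19) = 0.849

0.849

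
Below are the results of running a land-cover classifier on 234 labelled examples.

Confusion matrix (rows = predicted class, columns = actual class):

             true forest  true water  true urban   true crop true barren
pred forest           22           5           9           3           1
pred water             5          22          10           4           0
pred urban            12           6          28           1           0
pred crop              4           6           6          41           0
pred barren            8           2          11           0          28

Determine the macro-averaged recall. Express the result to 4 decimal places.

0.6415

Per-class recall (TP/(TP+FN)):
  forest: TP=22, FN=5+12+4+8=29 → 22/51 = 0.43137
  water: TP=22, FN=5+6+6+2=19 → 22/41 = 0.53659
  urban: TP=28, FN=9+10+6+11=36 → 28/64 = 0.43750
  crop: TP=41, FN=3+4+1+0=8 → 41/49 = 0.83673
  barren: TP=28, FN=1+0+0+0=1 → 28/29 = 0.96552
Macro-recall = mean = (0.43137 + 0.53659 + 0.43750 + 0.83673 + 0.96552) / 5 = 0.6415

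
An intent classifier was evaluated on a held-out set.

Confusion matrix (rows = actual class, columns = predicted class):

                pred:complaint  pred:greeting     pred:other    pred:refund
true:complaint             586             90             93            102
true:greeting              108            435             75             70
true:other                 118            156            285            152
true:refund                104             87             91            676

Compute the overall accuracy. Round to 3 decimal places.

0.614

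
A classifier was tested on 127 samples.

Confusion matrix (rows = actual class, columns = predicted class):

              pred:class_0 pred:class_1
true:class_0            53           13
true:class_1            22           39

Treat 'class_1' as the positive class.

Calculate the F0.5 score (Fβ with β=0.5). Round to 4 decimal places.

0.7249

Fβ = (1+β²)·TP / ((1+β²)·TP + β²·FN + FP), with β²=1/4
= 1.25·39 / (1.25·39 + 0.25·22 + 13) = 0.7249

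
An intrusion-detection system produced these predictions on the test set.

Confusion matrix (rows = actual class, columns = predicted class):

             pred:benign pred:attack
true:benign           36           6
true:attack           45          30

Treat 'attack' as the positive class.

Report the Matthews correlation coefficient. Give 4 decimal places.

MCC = (TP·TN − FP·FN) / √((TP+FP)(TP+FN)(TN+FP)(TN+FN))
Numerator = 30·36 − 6·45 = 810
Denominator = √(36·75·42·81) = √9185400 = 3030.7425
MCC = 810 / 3030.7425 = 0.2673

0.2673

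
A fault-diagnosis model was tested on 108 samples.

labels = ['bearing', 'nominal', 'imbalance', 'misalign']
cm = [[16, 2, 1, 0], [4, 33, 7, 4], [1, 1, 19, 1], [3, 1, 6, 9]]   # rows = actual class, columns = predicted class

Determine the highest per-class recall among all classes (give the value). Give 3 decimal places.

0.864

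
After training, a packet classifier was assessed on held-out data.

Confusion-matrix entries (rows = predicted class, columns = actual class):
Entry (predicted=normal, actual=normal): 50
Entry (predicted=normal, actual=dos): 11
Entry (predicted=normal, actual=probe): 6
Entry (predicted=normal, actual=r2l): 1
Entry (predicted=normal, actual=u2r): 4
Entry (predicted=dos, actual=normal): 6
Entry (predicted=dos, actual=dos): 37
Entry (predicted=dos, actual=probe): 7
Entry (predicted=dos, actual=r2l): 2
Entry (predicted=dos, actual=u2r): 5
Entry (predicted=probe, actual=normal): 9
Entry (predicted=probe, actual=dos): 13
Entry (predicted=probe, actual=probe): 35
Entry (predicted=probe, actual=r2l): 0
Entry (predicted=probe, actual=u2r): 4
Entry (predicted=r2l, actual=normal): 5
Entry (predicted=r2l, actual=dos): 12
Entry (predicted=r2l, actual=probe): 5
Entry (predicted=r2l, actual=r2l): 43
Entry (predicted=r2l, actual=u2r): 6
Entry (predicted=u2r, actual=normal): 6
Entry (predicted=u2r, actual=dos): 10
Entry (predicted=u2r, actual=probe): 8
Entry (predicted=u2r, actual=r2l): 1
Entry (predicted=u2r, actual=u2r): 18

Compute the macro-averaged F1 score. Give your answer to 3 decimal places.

0.591

Per-class F1 score (2·TP/(2·TP+FP+FN)):
  normal: TP=50, FP=11+6+1+4=22, FN=6+9+5+6=26 → 100/148 = 0.6757
  dos: TP=37, FP=6+7+2+5=20, FN=11+13+12+10=46 → 74/140 = 0.5286
  probe: TP=35, FP=9+13+0+4=26, FN=6+7+5+8=26 → 70/122 = 0.5738
  r2l: TP=43, FP=5+12+5+6=28, FN=1+2+0+1=4 → 86/118 = 0.7288
  u2r: TP=18, FP=6+10+8+1=25, FN=4+5+4+6=19 → 36/80 = 0.4500
Macro-F1 score = mean = (0.6757 + 0.5286 + 0.5738 + 0.7288 + 0.4500) / 5 = 0.591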